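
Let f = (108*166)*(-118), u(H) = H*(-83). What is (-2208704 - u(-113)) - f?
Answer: -102579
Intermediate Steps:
u(H) = -83*H
f = -2115504 (f = 17928*(-118) = -2115504)
(-2208704 - u(-113)) - f = (-2208704 - (-83)*(-113)) - 1*(-2115504) = (-2208704 - 1*9379) + 2115504 = (-2208704 - 9379) + 2115504 = -2218083 + 2115504 = -102579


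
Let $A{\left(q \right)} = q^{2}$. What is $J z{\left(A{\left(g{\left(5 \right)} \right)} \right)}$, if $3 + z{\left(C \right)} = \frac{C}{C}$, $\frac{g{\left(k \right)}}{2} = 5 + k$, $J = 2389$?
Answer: $-4778$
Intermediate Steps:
$g{\left(k \right)} = 10 + 2 k$ ($g{\left(k \right)} = 2 \left(5 + k\right) = 10 + 2 k$)
$z{\left(C \right)} = -2$ ($z{\left(C \right)} = -3 + \frac{C}{C} = -3 + 1 = -2$)
$J z{\left(A{\left(g{\left(5 \right)} \right)} \right)} = 2389 \left(-2\right) = -4778$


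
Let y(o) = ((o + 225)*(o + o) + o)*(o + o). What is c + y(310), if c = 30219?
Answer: 205876419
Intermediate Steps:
y(o) = 2*o*(o + 2*o*(225 + o)) (y(o) = ((225 + o)*(2*o) + o)*(2*o) = (2*o*(225 + o) + o)*(2*o) = (o + 2*o*(225 + o))*(2*o) = 2*o*(o + 2*o*(225 + o)))
c + y(310) = 30219 + 310**2*(902 + 4*310) = 30219 + 96100*(902 + 1240) = 30219 + 96100*2142 = 30219 + 205846200 = 205876419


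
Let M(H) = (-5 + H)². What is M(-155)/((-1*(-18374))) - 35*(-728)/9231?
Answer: 352241560/84805197 ≈ 4.1535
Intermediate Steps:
M(-155)/((-1*(-18374))) - 35*(-728)/9231 = (-5 - 155)²/((-1*(-18374))) - 35*(-728)/9231 = (-160)²/18374 + 25480*(1/9231) = 25600*(1/18374) + 25480/9231 = 12800/9187 + 25480/9231 = 352241560/84805197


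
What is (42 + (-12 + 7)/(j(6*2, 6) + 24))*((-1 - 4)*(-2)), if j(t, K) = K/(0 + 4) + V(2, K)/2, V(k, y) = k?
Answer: 22160/53 ≈ 418.11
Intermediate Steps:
j(t, K) = 1 + K/4 (j(t, K) = K/(0 + 4) + 2/2 = K/4 + 2*(½) = K*(¼) + 1 = K/4 + 1 = 1 + K/4)
(42 + (-12 + 7)/(j(6*2, 6) + 24))*((-1 - 4)*(-2)) = (42 + (-12 + 7)/((1 + (¼)*6) + 24))*((-1 - 4)*(-2)) = (42 - 5/((1 + 3/2) + 24))*(-5*(-2)) = (42 - 5/(5/2 + 24))*10 = (42 - 5/53/2)*10 = (42 - 5*2/53)*10 = (42 - 10/53)*10 = (2216/53)*10 = 22160/53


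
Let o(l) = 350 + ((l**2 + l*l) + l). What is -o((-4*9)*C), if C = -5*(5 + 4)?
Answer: -5250770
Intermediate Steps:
C = -45 (C = -5*9 = -45)
o(l) = 350 + l + 2*l**2 (o(l) = 350 + ((l**2 + l**2) + l) = 350 + (2*l**2 + l) = 350 + (l + 2*l**2) = 350 + l + 2*l**2)
-o((-4*9)*C) = -(350 - 4*9*(-45) + 2*(-4*9*(-45))**2) = -(350 - 36*(-45) + 2*(-36*(-45))**2) = -(350 + 1620 + 2*1620**2) = -(350 + 1620 + 2*2624400) = -(350 + 1620 + 5248800) = -1*5250770 = -5250770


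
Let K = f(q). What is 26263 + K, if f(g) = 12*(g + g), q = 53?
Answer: 27535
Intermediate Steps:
f(g) = 24*g (f(g) = 12*(2*g) = 24*g)
K = 1272 (K = 24*53 = 1272)
26263 + K = 26263 + 1272 = 27535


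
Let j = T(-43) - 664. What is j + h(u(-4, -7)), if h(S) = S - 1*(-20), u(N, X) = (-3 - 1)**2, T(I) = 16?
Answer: -612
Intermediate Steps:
u(N, X) = 16 (u(N, X) = (-4)**2 = 16)
h(S) = 20 + S (h(S) = S + 20 = 20 + S)
j = -648 (j = 16 - 664 = -648)
j + h(u(-4, -7)) = -648 + (20 + 16) = -648 + 36 = -612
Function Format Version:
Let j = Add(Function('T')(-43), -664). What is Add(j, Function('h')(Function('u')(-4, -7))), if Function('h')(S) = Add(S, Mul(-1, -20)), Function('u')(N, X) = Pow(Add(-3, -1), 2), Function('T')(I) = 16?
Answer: -612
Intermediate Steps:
Function('u')(N, X) = 16 (Function('u')(N, X) = Pow(-4, 2) = 16)
Function('h')(S) = Add(20, S) (Function('h')(S) = Add(S, 20) = Add(20, S))
j = -648 (j = Add(16, -664) = -648)
Add(j, Function('h')(Function('u')(-4, -7))) = Add(-648, Add(20, 16)) = Add(-648, 36) = -612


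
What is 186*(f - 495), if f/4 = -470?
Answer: -441750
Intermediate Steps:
f = -1880 (f = 4*(-470) = -1880)
186*(f - 495) = 186*(-1880 - 495) = 186*(-2375) = -441750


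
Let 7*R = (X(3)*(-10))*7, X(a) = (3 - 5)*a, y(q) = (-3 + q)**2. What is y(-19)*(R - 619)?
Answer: -270556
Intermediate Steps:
X(a) = -2*a
R = 60 (R = ((-2*3*(-10))*7)/7 = (-6*(-10)*7)/7 = (60*7)/7 = (1/7)*420 = 60)
y(-19)*(R - 619) = (-3 - 19)**2*(60 - 619) = (-22)**2*(-559) = 484*(-559) = -270556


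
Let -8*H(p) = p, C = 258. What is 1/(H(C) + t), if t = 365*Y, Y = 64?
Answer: 4/93311 ≈ 4.2867e-5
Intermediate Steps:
H(p) = -p/8
t = 23360 (t = 365*64 = 23360)
1/(H(C) + t) = 1/(-⅛*258 + 23360) = 1/(-129/4 + 23360) = 1/(93311/4) = 4/93311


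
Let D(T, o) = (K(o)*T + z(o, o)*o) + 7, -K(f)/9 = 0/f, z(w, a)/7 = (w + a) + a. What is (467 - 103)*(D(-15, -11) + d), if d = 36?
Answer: 940576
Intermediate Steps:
z(w, a) = 7*w + 14*a (z(w, a) = 7*((w + a) + a) = 7*((a + w) + a) = 7*(w + 2*a) = 7*w + 14*a)
K(f) = 0 (K(f) = -0/f = -9*0 = 0)
D(T, o) = 7 + 21*o**2 (D(T, o) = (0*T + (7*o + 14*o)*o) + 7 = (0 + (21*o)*o) + 7 = (0 + 21*o**2) + 7 = 21*o**2 + 7 = 7 + 21*o**2)
(467 - 103)*(D(-15, -11) + d) = (467 - 103)*((7 + 21*(-11)**2) + 36) = 364*((7 + 21*121) + 36) = 364*((7 + 2541) + 36) = 364*(2548 + 36) = 364*2584 = 940576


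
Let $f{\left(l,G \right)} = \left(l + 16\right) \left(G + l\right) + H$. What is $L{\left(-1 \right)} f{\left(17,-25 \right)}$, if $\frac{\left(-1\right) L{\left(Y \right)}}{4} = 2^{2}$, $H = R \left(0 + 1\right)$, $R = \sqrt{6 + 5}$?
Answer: $4224 - 16 \sqrt{11} \approx 4170.9$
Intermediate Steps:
$R = \sqrt{11} \approx 3.3166$
$H = \sqrt{11}$ ($H = \sqrt{11} \left(0 + 1\right) = \sqrt{11} \cdot 1 = \sqrt{11} \approx 3.3166$)
$f{\left(l,G \right)} = \sqrt{11} + \left(16 + l\right) \left(G + l\right)$ ($f{\left(l,G \right)} = \left(l + 16\right) \left(G + l\right) + \sqrt{11} = \left(16 + l\right) \left(G + l\right) + \sqrt{11} = \sqrt{11} + \left(16 + l\right) \left(G + l\right)$)
$L{\left(Y \right)} = -16$ ($L{\left(Y \right)} = - 4 \cdot 2^{2} = \left(-4\right) 4 = -16$)
$L{\left(-1 \right)} f{\left(17,-25 \right)} = - 16 \left(\sqrt{11} + 17^{2} + 16 \left(-25\right) + 16 \cdot 17 - 425\right) = - 16 \left(\sqrt{11} + 289 - 400 + 272 - 425\right) = - 16 \left(-264 + \sqrt{11}\right) = 4224 - 16 \sqrt{11}$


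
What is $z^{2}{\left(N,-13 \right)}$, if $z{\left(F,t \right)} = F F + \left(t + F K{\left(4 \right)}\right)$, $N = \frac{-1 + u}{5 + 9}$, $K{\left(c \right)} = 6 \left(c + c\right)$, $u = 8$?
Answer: $\frac{2025}{16} \approx 126.56$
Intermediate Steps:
$K{\left(c \right)} = 12 c$ ($K{\left(c \right)} = 6 \cdot 2 c = 12 c$)
$N = \frac{1}{2}$ ($N = \frac{-1 + 8}{5 + 9} = \frac{7}{14} = 7 \cdot \frac{1}{14} = \frac{1}{2} \approx 0.5$)
$z{\left(F,t \right)} = t + F^{2} + 48 F$ ($z{\left(F,t \right)} = F F + \left(t + F 12 \cdot 4\right) = F^{2} + \left(t + F 48\right) = F^{2} + \left(t + 48 F\right) = t + F^{2} + 48 F$)
$z^{2}{\left(N,-13 \right)} = \left(-13 + \left(\frac{1}{2}\right)^{2} + 48 \cdot \frac{1}{2}\right)^{2} = \left(-13 + \frac{1}{4} + 24\right)^{2} = \left(\frac{45}{4}\right)^{2} = \frac{2025}{16}$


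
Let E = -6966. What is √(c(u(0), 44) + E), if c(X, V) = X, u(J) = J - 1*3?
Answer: I*√6969 ≈ 83.481*I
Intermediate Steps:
u(J) = -3 + J (u(J) = J - 3 = -3 + J)
√(c(u(0), 44) + E) = √((-3 + 0) - 6966) = √(-3 - 6966) = √(-6969) = I*√6969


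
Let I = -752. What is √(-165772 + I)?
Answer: 2*I*√41631 ≈ 408.07*I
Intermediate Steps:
√(-165772 + I) = √(-165772 - 752) = √(-166524) = 2*I*√41631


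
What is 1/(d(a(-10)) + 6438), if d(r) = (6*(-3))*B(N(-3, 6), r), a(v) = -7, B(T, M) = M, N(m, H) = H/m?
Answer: 1/6564 ≈ 0.00015235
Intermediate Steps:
d(r) = -18*r (d(r) = (6*(-3))*r = -18*r)
1/(d(a(-10)) + 6438) = 1/(-18*(-7) + 6438) = 1/(126 + 6438) = 1/6564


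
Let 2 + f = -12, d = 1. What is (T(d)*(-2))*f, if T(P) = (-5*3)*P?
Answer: -420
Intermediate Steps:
f = -14 (f = -2 - 12 = -14)
T(P) = -15*P
(T(d)*(-2))*f = (-15*1*(-2))*(-14) = -15*(-2)*(-14) = 30*(-14) = -420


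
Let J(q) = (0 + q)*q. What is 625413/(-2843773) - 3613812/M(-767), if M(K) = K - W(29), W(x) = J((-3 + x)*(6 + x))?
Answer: 8111784535/1959359597 ≈ 4.1400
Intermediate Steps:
J(q) = q² (J(q) = q*q = q²)
W(x) = (-3 + x)²*(6 + x)² (W(x) = ((-3 + x)*(6 + x))² = (-3 + x)²*(6 + x)²)
M(K) = -828100 + K (M(K) = K - (-18 + 29² + 3*29)² = K - (-18 + 841 + 87)² = K - 1*910² = K - 1*828100 = K - 828100 = -828100 + K)
625413/(-2843773) - 3613812/M(-767) = 625413/(-2843773) - 3613812/(-828100 - 767) = 625413*(-1/2843773) - 3613812/(-828867) = -625413/2843773 - 3613812*(-1/828867) = -625413/2843773 + 3004/689 = 8111784535/1959359597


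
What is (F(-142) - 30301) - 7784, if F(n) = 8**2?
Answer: -38021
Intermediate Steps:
F(n) = 64
(F(-142) - 30301) - 7784 = (64 - 30301) - 7784 = -30237 - 7784 = -38021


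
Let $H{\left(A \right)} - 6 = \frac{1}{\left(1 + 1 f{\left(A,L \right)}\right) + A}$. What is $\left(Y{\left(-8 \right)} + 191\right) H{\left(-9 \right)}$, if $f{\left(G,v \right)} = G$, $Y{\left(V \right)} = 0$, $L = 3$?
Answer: $\frac{19291}{17} \approx 1134.8$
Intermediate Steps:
$H{\left(A \right)} = 6 + \frac{1}{1 + 2 A}$ ($H{\left(A \right)} = 6 + \frac{1}{\left(1 + 1 A\right) + A} = 6 + \frac{1}{\left(1 + A\right) + A} = 6 + \frac{1}{1 + 2 A}$)
$\left(Y{\left(-8 \right)} + 191\right) H{\left(-9 \right)} = \left(0 + 191\right) \frac{7 + 12 \left(-9\right)}{1 + 2 \left(-9\right)} = 191 \frac{7 - 108}{1 - 18} = 191 \frac{1}{-17} \left(-101\right) = 191 \left(\left(- \frac{1}{17}\right) \left(-101\right)\right) = 191 \cdot \frac{101}{17} = \frac{19291}{17}$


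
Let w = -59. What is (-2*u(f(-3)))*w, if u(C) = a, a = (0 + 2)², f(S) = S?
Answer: 472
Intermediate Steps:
a = 4 (a = 2² = 4)
u(C) = 4
(-2*u(f(-3)))*w = -2*4*(-59) = -8*(-59) = 472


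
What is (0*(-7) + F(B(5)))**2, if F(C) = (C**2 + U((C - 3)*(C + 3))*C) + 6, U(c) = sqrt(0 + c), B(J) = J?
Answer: 2601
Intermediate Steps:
U(c) = sqrt(c)
F(C) = 6 + C**2 + C*sqrt((-3 + C)*(3 + C)) (F(C) = (C**2 + sqrt((C - 3)*(C + 3))*C) + 6 = (C**2 + sqrt((-3 + C)*(3 + C))*C) + 6 = (C**2 + C*sqrt((-3 + C)*(3 + C))) + 6 = 6 + C**2 + C*sqrt((-3 + C)*(3 + C)))
(0*(-7) + F(B(5)))**2 = (0*(-7) + (6 + 5**2 + 5*sqrt(-9 + 5**2)))**2 = (0 + (6 + 25 + 5*sqrt(-9 + 25)))**2 = (0 + (6 + 25 + 5*sqrt(16)))**2 = (0 + (6 + 25 + 5*4))**2 = (0 + (6 + 25 + 20))**2 = (0 + 51)**2 = 51**2 = 2601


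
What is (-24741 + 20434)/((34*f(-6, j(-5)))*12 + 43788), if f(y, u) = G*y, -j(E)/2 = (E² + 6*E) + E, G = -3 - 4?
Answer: -4307/60924 ≈ -0.070695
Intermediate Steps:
G = -7
j(E) = -14*E - 2*E² (j(E) = -2*((E² + 6*E) + E) = -2*(E² + 7*E) = -14*E - 2*E²)
f(y, u) = -7*y
(-24741 + 20434)/((34*f(-6, j(-5)))*12 + 43788) = (-24741 + 20434)/((34*(-7*(-6)))*12 + 43788) = -4307/((34*42)*12 + 43788) = -4307/(1428*12 + 43788) = -4307/(17136 + 43788) = -4307/60924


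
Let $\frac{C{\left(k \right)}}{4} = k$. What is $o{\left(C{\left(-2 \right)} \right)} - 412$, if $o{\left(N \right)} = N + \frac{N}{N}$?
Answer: $-419$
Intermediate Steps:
$C{\left(k \right)} = 4 k$
$o{\left(N \right)} = 1 + N$ ($o{\left(N \right)} = N + 1 = 1 + N$)
$o{\left(C{\left(-2 \right)} \right)} - 412 = \left(1 + 4 \left(-2\right)\right) - 412 = \left(1 - 8\right) - 412 = -7 - 412 = -419$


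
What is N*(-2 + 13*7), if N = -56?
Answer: -4984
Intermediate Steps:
N*(-2 + 13*7) = -56*(-2 + 13*7) = -56*(-2 + 91) = -56*89 = -4984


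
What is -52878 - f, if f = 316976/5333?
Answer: -282315350/5333 ≈ -52937.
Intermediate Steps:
f = 316976/5333 (f = 316976*(1/5333) = 316976/5333 ≈ 59.437)
-52878 - f = -52878 - 1*316976/5333 = -52878 - 316976/5333 = -282315350/5333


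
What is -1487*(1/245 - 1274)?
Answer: 464135823/245 ≈ 1.8944e+6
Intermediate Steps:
-1487*(1/245 - 1274) = -1487*(-312129/245) = 464135823/245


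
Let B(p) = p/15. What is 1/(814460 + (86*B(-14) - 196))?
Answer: 15/12212756 ≈ 1.2282e-6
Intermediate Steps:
B(p) = p/15 (B(p) = p*(1/15) = p/15)
1/(814460 + (86*B(-14) - 196)) = 1/(814460 + (86*((1/15)*(-14)) - 196)) = 1/(814460 + (86*(-14/15) - 196)) = 1/(814460 + (-1204/15 - 196)) = 1/(814460 - 4144/15) = 1/(12212756/15) = 15/12212756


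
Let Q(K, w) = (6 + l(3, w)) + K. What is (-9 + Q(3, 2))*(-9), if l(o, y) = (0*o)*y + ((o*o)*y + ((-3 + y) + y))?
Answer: -171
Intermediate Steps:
l(o, y) = -3 + 2*y + y*o² (l(o, y) = 0*y + (o²*y + (-3 + 2*y)) = 0 + (y*o² + (-3 + 2*y)) = 0 + (-3 + 2*y + y*o²) = -3 + 2*y + y*o²)
Q(K, w) = 3 + K + 11*w (Q(K, w) = (6 + (-3 + 2*w + w*3²)) + K = (6 + (-3 + 2*w + w*9)) + K = (6 + (-3 + 2*w + 9*w)) + K = (6 + (-3 + 11*w)) + K = (3 + 11*w) + K = 3 + K + 11*w)
(-9 + Q(3, 2))*(-9) = (-9 + (3 + 3 + 11*2))*(-9) = (-9 + (3 + 3 + 22))*(-9) = (-9 + 28)*(-9) = 19*(-9) = -171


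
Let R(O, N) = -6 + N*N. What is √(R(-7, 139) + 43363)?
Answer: 11*√518 ≈ 250.36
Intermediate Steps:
R(O, N) = -6 + N²
√(R(-7, 139) + 43363) = √((-6 + 139²) + 43363) = √((-6 + 19321) + 43363) = √(19315 + 43363) = √62678 = 11*√518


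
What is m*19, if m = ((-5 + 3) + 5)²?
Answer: 171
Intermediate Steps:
m = 9 (m = (-2 + 5)² = 3² = 9)
m*19 = 9*19 = 171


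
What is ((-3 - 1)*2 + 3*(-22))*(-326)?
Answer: 24124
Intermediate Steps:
((-3 - 1)*2 + 3*(-22))*(-326) = (-4*2 - 66)*(-326) = (-8 - 66)*(-326) = -74*(-326) = 24124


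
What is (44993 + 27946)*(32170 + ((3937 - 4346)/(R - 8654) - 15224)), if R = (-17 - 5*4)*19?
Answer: 3855169717003/3119 ≈ 1.2360e+9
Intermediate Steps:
R = -703 (R = (-17 - 20)*19 = -37*19 = -703)
(44993 + 27946)*(32170 + ((3937 - 4346)/(R - 8654) - 15224)) = (44993 + 27946)*(32170 + ((3937 - 4346)/(-703 - 8654) - 15224)) = 72939*(32170 + (-409/(-9357) - 15224)) = 72939*(32170 + (-409*(-1/9357) - 15224)) = 72939*(32170 + (409/9357 - 15224)) = 72939*(32170 - 142450559/9357) = 72939*(158564131/9357) = 3855169717003/3119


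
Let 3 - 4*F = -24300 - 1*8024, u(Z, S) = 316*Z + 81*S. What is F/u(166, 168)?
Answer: 32327/264256 ≈ 0.12233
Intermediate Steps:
u(Z, S) = 81*S + 316*Z
F = 32327/4 (F = ¾ - (-24300 - 1*8024)/4 = ¾ - (-24300 - 8024)/4 = ¾ - ¼*(-32324) = ¾ + 8081 = 32327/4 ≈ 8081.8)
F/u(166, 168) = 32327/(4*(81*168 + 316*166)) = 32327/(4*(13608 + 52456)) = (32327/4)/66064 = (32327/4)*(1/66064) = 32327/264256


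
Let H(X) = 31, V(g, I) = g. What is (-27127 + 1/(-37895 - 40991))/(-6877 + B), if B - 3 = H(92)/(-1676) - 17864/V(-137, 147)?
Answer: 245678011683538/61074214531453 ≈ 4.0226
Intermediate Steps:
B = 30624653/229612 (B = 3 + (31/(-1676) - 17864/(-137)) = 3 + (31*(-1/1676) - 17864*(-1/137)) = 3 + (-31/1676 + 17864/137) = 3 + 29935817/229612 = 30624653/229612 ≈ 133.38)
(-27127 + 1/(-37895 - 40991))/(-6877 + B) = (-27127 + 1/(-37895 - 40991))/(-6877 + 30624653/229612) = (-27127 + 1/(-78886))/(-1548417071/229612) = (-27127 - 1/78886)*(-229612/1548417071) = -2139940523/78886*(-229612/1548417071) = 245678011683538/61074214531453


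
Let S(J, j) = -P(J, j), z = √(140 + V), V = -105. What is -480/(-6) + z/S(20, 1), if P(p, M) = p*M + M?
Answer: 80 - √35/21 ≈ 79.718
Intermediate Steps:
z = √35 (z = √(140 - 105) = √35 ≈ 5.9161)
P(p, M) = M + M*p (P(p, M) = M*p + M = M + M*p)
S(J, j) = -j*(1 + J)
-480/(-6) + z/S(20, 1) = -480/(-6) + √35/((-1*1*(1 + 20))) = -480*(-⅙) + √35/((-1*1*21)) = 80 + √35/(-21) = 80 + √35*(-1/21) = 80 - √35/21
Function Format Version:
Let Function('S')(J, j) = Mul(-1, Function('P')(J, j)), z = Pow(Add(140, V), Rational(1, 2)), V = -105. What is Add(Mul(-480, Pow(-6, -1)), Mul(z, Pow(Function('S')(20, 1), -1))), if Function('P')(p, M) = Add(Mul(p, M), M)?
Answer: Add(80, Mul(Rational(-1, 21), Pow(35, Rational(1, 2)))) ≈ 79.718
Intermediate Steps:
z = Pow(35, Rational(1, 2)) (z = Pow(Add(140, -105), Rational(1, 2)) = Pow(35, Rational(1, 2)) ≈ 5.9161)
Function('P')(p, M) = Add(M, Mul(M, p)) (Function('P')(p, M) = Add(Mul(M, p), M) = Add(M, Mul(M, p)))
Function('S')(J, j) = Mul(-1, j, Add(1, J)) (Function('S')(J, j) = Mul(-1, Mul(j, Add(1, J))) = Mul(-1, j, Add(1, J)))
Add(Mul(-480, Pow(-6, -1)), Mul(z, Pow(Function('S')(20, 1), -1))) = Add(Mul(-480, Pow(-6, -1)), Mul(Pow(35, Rational(1, 2)), Pow(Mul(-1, 1, Add(1, 20)), -1))) = Add(Mul(-480, Rational(-1, 6)), Mul(Pow(35, Rational(1, 2)), Pow(Mul(-1, 1, 21), -1))) = Add(80, Mul(Pow(35, Rational(1, 2)), Pow(-21, -1))) = Add(80, Mul(Pow(35, Rational(1, 2)), Rational(-1, 21))) = Add(80, Mul(Rational(-1, 21), Pow(35, Rational(1, 2))))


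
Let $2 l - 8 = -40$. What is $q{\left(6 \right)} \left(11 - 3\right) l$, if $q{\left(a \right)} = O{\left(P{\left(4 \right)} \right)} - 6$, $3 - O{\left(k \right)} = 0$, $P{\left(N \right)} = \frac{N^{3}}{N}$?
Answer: $384$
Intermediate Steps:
$l = -16$ ($l = 4 + \frac{1}{2} \left(-40\right) = 4 - 20 = -16$)
$P{\left(N \right)} = N^{2}$
$O{\left(k \right)} = 3$ ($O{\left(k \right)} = 3 - 0 = 3 + 0 = 3$)
$q{\left(a \right)} = -3$ ($q{\left(a \right)} = 3 - 6 = -3$)
$q{\left(6 \right)} \left(11 - 3\right) l = - 3 \left(11 - 3\right) \left(-16\right) = \left(-3\right) 8 \left(-16\right) = \left(-24\right) \left(-16\right) = 384$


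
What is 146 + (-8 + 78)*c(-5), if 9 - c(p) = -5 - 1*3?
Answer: 1336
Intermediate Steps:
c(p) = 17 (c(p) = 9 - (-5 - 1*3) = 9 - (-5 - 3) = 9 - 1*(-8) = 9 + 8 = 17)
146 + (-8 + 78)*c(-5) = 146 + (-8 + 78)*17 = 146 + 70*17 = 146 + 1190 = 1336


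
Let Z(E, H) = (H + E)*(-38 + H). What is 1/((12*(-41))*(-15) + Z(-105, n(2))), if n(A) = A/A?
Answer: 1/11228 ≈ 8.9063e-5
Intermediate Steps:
n(A) = 1
Z(E, H) = (-38 + H)*(E + H) (Z(E, H) = (E + H)*(-38 + H) = (-38 + H)*(E + H))
1/((12*(-41))*(-15) + Z(-105, n(2))) = 1/((12*(-41))*(-15) + (1² - 38*(-105) - 38*1 - 105*1)) = 1/(-492*(-15) + (1 + 3990 - 38 - 105)) = 1/(7380 + 3848) = 1/11228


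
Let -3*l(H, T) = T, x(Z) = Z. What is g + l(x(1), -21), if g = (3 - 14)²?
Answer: 128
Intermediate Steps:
l(H, T) = -T/3
g = 121 (g = (-11)² = 121)
g + l(x(1), -21) = 121 - ⅓*(-21) = 121 + 7 = 128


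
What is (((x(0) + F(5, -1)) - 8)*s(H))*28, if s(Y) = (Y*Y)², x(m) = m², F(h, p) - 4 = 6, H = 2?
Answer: 896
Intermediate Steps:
F(h, p) = 10 (F(h, p) = 4 + 6 = 10)
s(Y) = Y⁴ (s(Y) = (Y²)² = Y⁴)
(((x(0) + F(5, -1)) - 8)*s(H))*28 = (((0² + 10) - 8)*2⁴)*28 = (((0 + 10) - 8)*16)*28 = ((10 - 8)*16)*28 = (2*16)*28 = 32*28 = 896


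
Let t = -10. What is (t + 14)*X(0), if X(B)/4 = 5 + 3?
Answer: 128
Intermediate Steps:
X(B) = 32 (X(B) = 4*(5 + 3) = 4*8 = 32)
(t + 14)*X(0) = (-10 + 14)*32 = 4*32 = 128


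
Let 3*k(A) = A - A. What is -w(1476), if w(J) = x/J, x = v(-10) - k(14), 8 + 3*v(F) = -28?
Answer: 1/123 ≈ 0.0081301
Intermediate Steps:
k(A) = 0 (k(A) = (A - A)/3 = (⅓)*0 = 0)
v(F) = -12 (v(F) = -8/3 + (⅓)*(-28) = -8/3 - 28/3 = -12)
x = -12 (x = -12 - 1*0 = -12 + 0 = -12)
w(J) = -12/J
-w(1476) = -(-12)/1476 = -1*(-1/123) = 1/123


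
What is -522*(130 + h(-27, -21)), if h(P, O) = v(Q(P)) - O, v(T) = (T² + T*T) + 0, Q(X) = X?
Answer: -839898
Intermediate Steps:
v(T) = 2*T² (v(T) = (T² + T²) + 0 = 2*T² + 0 = 2*T²)
h(P, O) = -O + 2*P² (h(P, O) = 2*P² - O = -O + 2*P²)
-522*(130 + h(-27, -21)) = -522*(130 + (-1*(-21) + 2*(-27)²)) = -522*(130 + (21 + 2*729)) = -522*(130 + (21 + 1458)) = -522*(130 + 1479) = -522*1609 = -839898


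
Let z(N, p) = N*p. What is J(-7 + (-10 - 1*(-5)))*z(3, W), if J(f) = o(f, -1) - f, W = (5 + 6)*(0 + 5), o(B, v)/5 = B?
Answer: -7920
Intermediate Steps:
o(B, v) = 5*B
W = 55 (W = 11*5 = 55)
J(f) = 4*f (J(f) = 5*f - f = 4*f)
J(-7 + (-10 - 1*(-5)))*z(3, W) = (4*(-7 + (-10 - 1*(-5))))*(3*55) = (4*(-7 + (-10 + 5)))*165 = (4*(-7 - 5))*165 = (4*(-12))*165 = -48*165 = -7920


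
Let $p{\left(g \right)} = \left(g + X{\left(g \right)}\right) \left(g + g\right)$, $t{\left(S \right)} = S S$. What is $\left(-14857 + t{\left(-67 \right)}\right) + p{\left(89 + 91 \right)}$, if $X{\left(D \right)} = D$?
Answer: $119232$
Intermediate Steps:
$t{\left(S \right)} = S^{2}$
$p{\left(g \right)} = 4 g^{2}$ ($p{\left(g \right)} = \left(g + g\right) \left(g + g\right) = 2 g 2 g = 4 g^{2}$)
$\left(-14857 + t{\left(-67 \right)}\right) + p{\left(89 + 91 \right)} = \left(-14857 + \left(-67\right)^{2}\right) + 4 \left(89 + 91\right)^{2} = \left(-14857 + 4489\right) + 4 \cdot 180^{2} = -10368 + 4 \cdot 32400 = -10368 + 129600 = 119232$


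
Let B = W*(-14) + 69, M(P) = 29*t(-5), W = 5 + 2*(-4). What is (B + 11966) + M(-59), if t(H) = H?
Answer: 11932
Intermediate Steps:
W = -3 (W = 5 - 8 = -3)
M(P) = -145 (M(P) = 29*(-5) = -145)
B = 111 (B = -3*(-14) + 69 = 42 + 69 = 111)
(B + 11966) + M(-59) = (111 + 11966) - 145 = 12077 - 145 = 11932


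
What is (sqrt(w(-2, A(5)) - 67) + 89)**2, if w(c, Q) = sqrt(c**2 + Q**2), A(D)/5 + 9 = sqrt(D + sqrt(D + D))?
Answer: (89 + I*sqrt(67 - sqrt(4 + 25*(9 - sqrt(5 + sqrt(10)))**2)))**2 ≈ 7884.8 + 1071.3*I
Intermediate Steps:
A(D) = -45 + 5*sqrt(D + sqrt(2)*sqrt(D)) (A(D) = -45 + 5*sqrt(D + sqrt(D + D)) = -45 + 5*sqrt(D + sqrt(2*D)) = -45 + 5*sqrt(D + sqrt(2)*sqrt(D)))
w(c, Q) = sqrt(Q**2 + c**2)
(sqrt(w(-2, A(5)) - 67) + 89)**2 = (sqrt(sqrt((-45 + 5*sqrt(5 + sqrt(2)*sqrt(5)))**2 + (-2)**2) - 67) + 89)**2 = (sqrt(sqrt((-45 + 5*sqrt(5 + sqrt(10)))**2 + 4) - 67) + 89)**2 = (sqrt(sqrt(4 + (-45 + 5*sqrt(5 + sqrt(10)))**2) - 67) + 89)**2 = (sqrt(-67 + sqrt(4 + (-45 + 5*sqrt(5 + sqrt(10)))**2)) + 89)**2 = (89 + sqrt(-67 + sqrt(4 + (-45 + 5*sqrt(5 + sqrt(10)))**2)))**2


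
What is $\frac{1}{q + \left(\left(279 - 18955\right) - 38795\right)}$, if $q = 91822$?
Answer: $\frac{1}{34351} \approx 2.9111 \cdot 10^{-5}$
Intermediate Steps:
$\frac{1}{q + \left(\left(279 - 18955\right) - 38795\right)} = \frac{1}{91822 + \left(\left(279 - 18955\right) - 38795\right)} = \frac{1}{91822 - 57471} = \frac{1}{34351}$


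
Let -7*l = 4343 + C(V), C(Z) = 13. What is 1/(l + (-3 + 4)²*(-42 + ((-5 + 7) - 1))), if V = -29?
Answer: -7/4643 ≈ -0.0015076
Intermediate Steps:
l = -4356/7 (l = -(4343 + 13)/7 = -⅐*4356 = -4356/7 ≈ -622.29)
1/(l + (-3 + 4)²*(-42 + ((-5 + 7) - 1))) = 1/(-4356/7 + (-3 + 4)²*(-42 + ((-5 + 7) - 1))) = 1/(-4356/7 + 1²*(-42 + (2 - 1))) = 1/(-4356/7 + 1*(-42 + 1)) = 1/(-4356/7 + 1*(-41)) = 1/(-4356/7 - 41) = 1/(-4643/7) = -7/4643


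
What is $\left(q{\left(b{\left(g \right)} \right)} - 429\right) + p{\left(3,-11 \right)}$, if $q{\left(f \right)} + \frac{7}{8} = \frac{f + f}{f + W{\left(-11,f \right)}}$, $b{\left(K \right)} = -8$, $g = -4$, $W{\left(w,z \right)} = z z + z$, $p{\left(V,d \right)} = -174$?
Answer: $- \frac{14501}{24} \approx -604.21$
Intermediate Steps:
$W{\left(w,z \right)} = z + z^{2}$ ($W{\left(w,z \right)} = z^{2} + z = z + z^{2}$)
$q{\left(f \right)} = - \frac{7}{8} + \frac{2 f}{f + f \left(1 + f\right)}$ ($q{\left(f \right)} = - \frac{7}{8} + \frac{f + f}{f + f \left(1 + f\right)} = - \frac{7}{8} + \frac{2 f}{f + f \left(1 + f\right)}$)
$\left(q{\left(b{\left(g \right)} \right)} - 429\right) + p{\left(3,-11 \right)} = \left(\frac{2 - -56}{8 \left(2 - 8\right)} - 429\right) - 174 = \left(\frac{2 + 56}{8 \left(-6\right)} - 429\right) - 174 = \left(\frac{1}{8} \left(- \frac{1}{6}\right) 58 - 429\right) - 174 = \left(- \frac{29}{24} - 429\right) - 174 = - \frac{10325}{24} - 174 = - \frac{14501}{24}$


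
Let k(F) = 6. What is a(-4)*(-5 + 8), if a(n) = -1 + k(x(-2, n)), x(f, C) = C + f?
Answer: 15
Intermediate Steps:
a(n) = 5 (a(n) = -1 + 6 = 5)
a(-4)*(-5 + 8) = 5*(-5 + 8) = 5*3 = 15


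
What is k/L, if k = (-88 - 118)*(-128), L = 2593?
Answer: 26368/2593 ≈ 10.169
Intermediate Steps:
k = 26368 (k = -206*(-128) = 26368)
k/L = 26368/2593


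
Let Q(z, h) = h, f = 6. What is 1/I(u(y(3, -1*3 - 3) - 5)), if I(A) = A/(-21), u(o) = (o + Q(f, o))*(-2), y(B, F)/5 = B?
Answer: 21/40 ≈ 0.52500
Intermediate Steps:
y(B, F) = 5*B
u(o) = -4*o (u(o) = (o + o)*(-2) = (2*o)*(-2) = -4*o)
I(A) = -A/21 (I(A) = A*(-1/21) = -A/21)
1/I(u(y(3, -1*3 - 3) - 5)) = 1/(-(-4)*(5*3 - 5)/21) = 1/(-(-4)*(15 - 5)/21) = 1/(-(-4)*10/21) = 1/(-1/21*(-40)) = 1/(40/21) = 21/40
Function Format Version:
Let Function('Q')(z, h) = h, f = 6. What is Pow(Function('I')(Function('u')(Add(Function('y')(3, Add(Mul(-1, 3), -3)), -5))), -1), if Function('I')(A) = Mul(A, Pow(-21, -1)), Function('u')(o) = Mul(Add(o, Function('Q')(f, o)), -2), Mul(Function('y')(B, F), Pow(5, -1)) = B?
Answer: Rational(21, 40) ≈ 0.52500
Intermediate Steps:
Function('y')(B, F) = Mul(5, B)
Function('u')(o) = Mul(-4, o) (Function('u')(o) = Mul(Add(o, o), -2) = Mul(Mul(2, o), -2) = Mul(-4, o))
Function('I')(A) = Mul(Rational(-1, 21), A) (Function('I')(A) = Mul(A, Rational(-1, 21)) = Mul(Rational(-1, 21), A))
Pow(Function('I')(Function('u')(Add(Function('y')(3, Add(Mul(-1, 3), -3)), -5))), -1) = Pow(Mul(Rational(-1, 21), Mul(-4, Add(Mul(5, 3), -5))), -1) = Pow(Mul(Rational(-1, 21), Mul(-4, Add(15, -5))), -1) = Pow(Mul(Rational(-1, 21), Mul(-4, 10)), -1) = Pow(Mul(Rational(-1, 21), -40), -1) = Pow(Rational(40, 21), -1) = Rational(21, 40)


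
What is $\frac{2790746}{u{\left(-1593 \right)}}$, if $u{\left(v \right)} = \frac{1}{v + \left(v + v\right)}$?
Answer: $-13336975134$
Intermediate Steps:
$u{\left(v \right)} = \frac{1}{3 v}$ ($u{\left(v \right)} = \frac{1}{v + 2 v} = \frac{1}{3 v}$)
$\frac{2790746}{u{\left(-1593 \right)}} = \frac{2790746}{\frac{1}{3} \frac{1}{-1593}} = \frac{2790746}{\frac{1}{3} \left(- \frac{1}{1593}\right)} = \frac{2790746}{- \frac{1}{4779}} = 2790746 \left(-4779\right) = -13336975134$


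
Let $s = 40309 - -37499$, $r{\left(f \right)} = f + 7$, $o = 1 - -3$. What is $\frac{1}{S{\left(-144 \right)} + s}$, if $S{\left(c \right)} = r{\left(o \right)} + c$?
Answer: $\frac{1}{77675} \approx 1.2874 \cdot 10^{-5}$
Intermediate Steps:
$o = 4$ ($o = 1 + 3 = 4$)
$r{\left(f \right)} = 7 + f$
$s = 77808$ ($s = 40309 + 37499 = 77808$)
$S{\left(c \right)} = 11 + c$ ($S{\left(c \right)} = \left(7 + 4\right) + c = 11 + c$)
$\frac{1}{S{\left(-144 \right)} + s} = \frac{1}{\left(11 - 144\right) + 77808} = \frac{1}{-133 + 77808} = \frac{1}{77675}$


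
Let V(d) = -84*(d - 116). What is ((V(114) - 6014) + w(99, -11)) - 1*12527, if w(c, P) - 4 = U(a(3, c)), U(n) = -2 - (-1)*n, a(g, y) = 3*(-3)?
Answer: -18380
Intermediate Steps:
a(g, y) = -9
V(d) = 9744 - 84*d (V(d) = -84*(-116 + d) = 9744 - 84*d)
U(n) = -2 + n
w(c, P) = -7 (w(c, P) = 4 + (-2 - 9) = 4 - 11 = -7)
((V(114) - 6014) + w(99, -11)) - 1*12527 = (((9744 - 84*114) - 6014) - 7) - 1*12527 = (((9744 - 9576) - 6014) - 7) - 12527 = ((168 - 6014) - 7) - 12527 = (-5846 - 7) - 12527 = -5853 - 12527 = -18380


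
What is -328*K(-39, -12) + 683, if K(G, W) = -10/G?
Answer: 23357/39 ≈ 598.90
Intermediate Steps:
-328*K(-39, -12) + 683 = -(-3280)/(-39) + 683 = -(-3280)*(-1)/39 + 683 = -328*10/39 + 683 = -3280/39 + 683 = 23357/39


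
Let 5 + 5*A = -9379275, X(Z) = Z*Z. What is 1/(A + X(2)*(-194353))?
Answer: -1/2653268 ≈ -3.7689e-7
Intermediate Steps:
X(Z) = Z²
A = -1875856 (A = -1 + (⅕)*(-9379275) = -1 - 1875855 = -1875856)
1/(A + X(2)*(-194353)) = 1/(-1875856 + 2²*(-194353)) = 1/(-1875856 + 4*(-194353)) = 1/(-1875856 - 777412) = 1/(-2653268) = -1/2653268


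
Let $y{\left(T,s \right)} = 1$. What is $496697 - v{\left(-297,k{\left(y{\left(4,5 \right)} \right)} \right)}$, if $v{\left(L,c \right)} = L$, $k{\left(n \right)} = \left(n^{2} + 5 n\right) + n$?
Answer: $496994$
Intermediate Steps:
$k{\left(n \right)} = n^{2} + 6 n$
$496697 - v{\left(-297,k{\left(y{\left(4,5 \right)} \right)} \right)} = 496697 - -297 = 496697 + 297 = 496994$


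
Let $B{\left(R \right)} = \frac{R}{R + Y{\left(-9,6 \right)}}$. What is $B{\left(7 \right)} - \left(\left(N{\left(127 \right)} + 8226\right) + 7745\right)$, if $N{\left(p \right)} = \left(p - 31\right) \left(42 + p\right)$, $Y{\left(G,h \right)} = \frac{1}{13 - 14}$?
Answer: $- \frac{193163}{6} \approx -32194.0$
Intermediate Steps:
$Y{\left(G,h \right)} = -1$ ($Y{\left(G,h \right)} = \frac{1}{-1} = -1$)
$N{\left(p \right)} = \left(-31 + p\right) \left(42 + p\right)$
$B{\left(R \right)} = \frac{R}{-1 + R}$ ($B{\left(R \right)} = \frac{R}{R - 1} = \frac{R}{-1 + R}$)
$B{\left(7 \right)} - \left(\left(N{\left(127 \right)} + 8226\right) + 7745\right) = \frac{7}{-1 + 7} - \left(\left(\left(-1302 + 127^{2} + 11 \cdot 127\right) + 8226\right) + 7745\right) = \frac{7}{6} - \left(\left(\left(-1302 + 16129 + 1397\right) + 8226\right) + 7745\right) = 7 \cdot \frac{1}{6} - \left(\left(16224 + 8226\right) + 7745\right) = \frac{7}{6} - \left(24450 + 7745\right) = \frac{7}{6} - 32195 = - \frac{193163}{6}$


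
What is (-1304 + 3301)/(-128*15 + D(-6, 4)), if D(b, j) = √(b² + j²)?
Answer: -958560/921587 - 1997*√13/1843174 ≈ -1.0440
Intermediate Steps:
(-1304 + 3301)/(-128*15 + D(-6, 4)) = (-1304 + 3301)/(-128*15 + √((-6)² + 4²)) = 1997/(-1920 + √(36 + 16)) = 1997/(-1920 + √52) = 1997/(-1920 + 2*√13)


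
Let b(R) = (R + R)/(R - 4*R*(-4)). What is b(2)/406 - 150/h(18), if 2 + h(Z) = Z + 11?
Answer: -172541/31059 ≈ -5.5553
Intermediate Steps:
h(Z) = 9 + Z (h(Z) = -2 + (Z + 11) = -2 + (11 + Z) = 9 + Z)
b(R) = 2/17 (b(R) = (2*R)/(R + 16*R) = (2*R)/((17*R)) = (2*R)*(1/(17*R)) = 2/17)
b(2)/406 - 150/h(18) = (2/17)/406 - 150/(9 + 18) = (2/17)*(1/406) - 150/27 = 1/3451 - 150*1/27 = 1/3451 - 50/9 = -172541/31059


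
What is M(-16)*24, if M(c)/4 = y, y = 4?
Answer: 384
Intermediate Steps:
M(c) = 16 (M(c) = 4*4 = 16)
M(-16)*24 = 16*24 = 384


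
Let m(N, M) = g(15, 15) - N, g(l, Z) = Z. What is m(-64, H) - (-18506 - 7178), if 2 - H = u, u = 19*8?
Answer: 25763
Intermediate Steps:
u = 152
H = -150 (H = 2 - 1*152 = 2 - 152 = -150)
m(N, M) = 15 - N
m(-64, H) - (-18506 - 7178) = (15 - 1*(-64)) - (-18506 - 7178) = (15 + 64) - 1*(-25684) = 79 + 25684 = 25763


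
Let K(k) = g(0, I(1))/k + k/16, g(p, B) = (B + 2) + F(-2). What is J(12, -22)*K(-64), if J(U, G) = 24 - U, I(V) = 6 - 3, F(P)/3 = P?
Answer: -765/16 ≈ -47.813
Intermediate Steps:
F(P) = 3*P
I(V) = 3
g(p, B) = -4 + B (g(p, B) = (B + 2) + 3*(-2) = (2 + B) - 6 = -4 + B)
K(k) = -1/k + k/16 (K(k) = (-4 + 3)/k + k/16 = -1/k + k*(1/16) = -1/k + k/16)
J(12, -22)*K(-64) = (24 - 1*12)*(-1/(-64) + (1/16)*(-64)) = (24 - 12)*(-1*(-1/64) - 4) = 12*(1/64 - 4) = 12*(-255/64) = -765/16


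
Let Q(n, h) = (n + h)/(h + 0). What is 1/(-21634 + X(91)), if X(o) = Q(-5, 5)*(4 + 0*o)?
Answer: -1/21634 ≈ -4.6224e-5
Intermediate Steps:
Q(n, h) = (h + n)/h
X(o) = 0 (X(o) = ((5 - 5)/5)*(4 + 0*o) = ((⅕)*0)*(4 + 0) = 0*4 = 0)
1/(-21634 + X(91)) = 1/(-21634 + 0) = 1/(-21634) = -1/21634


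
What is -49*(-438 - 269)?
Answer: 34643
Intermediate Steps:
-49*(-438 - 269) = -49*(-707) = 34643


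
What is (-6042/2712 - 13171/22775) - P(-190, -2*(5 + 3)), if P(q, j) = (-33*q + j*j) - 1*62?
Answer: -66571242917/10294300 ≈ -6466.8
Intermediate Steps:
P(q, j) = -62 + j² - 33*q (P(q, j) = (-33*q + j²) - 62 = (j² - 33*q) - 62 = -62 + j² - 33*q)
(-6042/2712 - 13171/22775) - P(-190, -2*(5 + 3)) = (-6042/2712 - 13171/22775) - (-62 + (-2*(5 + 3))² - 33*(-190)) = (-6042*1/2712 - 13171*1/22775) - (-62 + (-2*8)² + 6270) = (-1007/452 - 13171/22775) - (-62 + (-16)² + 6270) = -28887717/10294300 - (-62 + 256 + 6270) = -28887717/10294300 - 1*6464 = -28887717/10294300 - 6464 = -66571242917/10294300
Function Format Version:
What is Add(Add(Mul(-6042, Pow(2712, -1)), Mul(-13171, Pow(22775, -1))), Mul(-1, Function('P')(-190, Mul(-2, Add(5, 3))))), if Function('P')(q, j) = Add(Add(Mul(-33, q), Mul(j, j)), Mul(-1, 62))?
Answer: Rational(-66571242917, 10294300) ≈ -6466.8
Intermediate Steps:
Function('P')(q, j) = Add(-62, Pow(j, 2), Mul(-33, q)) (Function('P')(q, j) = Add(Add(Mul(-33, q), Pow(j, 2)), -62) = Add(Add(Pow(j, 2), Mul(-33, q)), -62) = Add(-62, Pow(j, 2), Mul(-33, q)))
Add(Add(Mul(-6042, Pow(2712, -1)), Mul(-13171, Pow(22775, -1))), Mul(-1, Function('P')(-190, Mul(-2, Add(5, 3))))) = Add(Add(Mul(-6042, Pow(2712, -1)), Mul(-13171, Pow(22775, -1))), Mul(-1, Add(-62, Pow(Mul(-2, Add(5, 3)), 2), Mul(-33, -190)))) = Add(Add(Mul(-6042, Rational(1, 2712)), Mul(-13171, Rational(1, 22775))), Mul(-1, Add(-62, Pow(Mul(-2, 8), 2), 6270))) = Add(Add(Rational(-1007, 452), Rational(-13171, 22775)), Mul(-1, Add(-62, Pow(-16, 2), 6270))) = Add(Rational(-28887717, 10294300), Mul(-1, Add(-62, 256, 6270))) = Add(Rational(-28887717, 10294300), Mul(-1, 6464)) = Add(Rational(-28887717, 10294300), -6464) = Rational(-66571242917, 10294300)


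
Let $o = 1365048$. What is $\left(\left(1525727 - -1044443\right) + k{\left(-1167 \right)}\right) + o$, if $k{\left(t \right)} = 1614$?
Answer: $3936832$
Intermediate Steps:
$\left(\left(1525727 - -1044443\right) + k{\left(-1167 \right)}\right) + o = \left(\left(1525727 - -1044443\right) + 1614\right) + 1365048 = \left(\left(1525727 + 1044443\right) + 1614\right) + 1365048 = \left(2570170 + 1614\right) + 1365048 = 2571784 + 1365048 = 3936832$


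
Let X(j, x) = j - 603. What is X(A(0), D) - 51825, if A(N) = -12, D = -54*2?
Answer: -52440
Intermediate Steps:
D = -108
X(j, x) = -603 + j
X(A(0), D) - 51825 = (-603 - 12) - 51825 = -615 - 51825 = -52440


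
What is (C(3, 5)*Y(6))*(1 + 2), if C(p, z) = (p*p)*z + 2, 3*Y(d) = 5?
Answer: 235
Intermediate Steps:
Y(d) = 5/3 (Y(d) = (1/3)*5 = 5/3)
C(p, z) = 2 + z*p**2 (C(p, z) = p**2*z + 2 = z*p**2 + 2 = 2 + z*p**2)
(C(3, 5)*Y(6))*(1 + 2) = ((2 + 5*3**2)*(5/3))*(1 + 2) = ((2 + 5*9)*(5/3))*3 = ((2 + 45)*(5/3))*3 = (47*(5/3))*3 = (235/3)*3 = 235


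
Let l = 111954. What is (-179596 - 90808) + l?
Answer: -158450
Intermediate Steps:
(-179596 - 90808) + l = (-179596 - 90808) + 111954 = -270404 + 111954 = -158450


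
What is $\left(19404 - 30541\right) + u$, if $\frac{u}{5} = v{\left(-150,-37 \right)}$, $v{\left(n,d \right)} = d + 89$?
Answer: $-10877$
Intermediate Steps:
$v{\left(n,d \right)} = 89 + d$
$u = 260$ ($u = 5 \left(89 - 37\right) = 5 \cdot 52 = 260$)
$\left(19404 - 30541\right) + u = \left(19404 - 30541\right) + 260 = -11137 + 260 = -10877$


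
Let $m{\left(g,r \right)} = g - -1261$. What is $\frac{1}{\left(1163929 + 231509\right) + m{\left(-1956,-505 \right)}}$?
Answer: $\frac{1}{1394743} \approx 7.1698 \cdot 10^{-7}$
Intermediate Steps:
$m{\left(g,r \right)} = 1261 + g$ ($m{\left(g,r \right)} = g + 1261 = 1261 + g$)
$\frac{1}{\left(1163929 + 231509\right) + m{\left(-1956,-505 \right)}} = \frac{1}{\left(1163929 + 231509\right) + \left(1261 - 1956\right)} = \frac{1}{1395438 - 695} = \frac{1}{1394743}$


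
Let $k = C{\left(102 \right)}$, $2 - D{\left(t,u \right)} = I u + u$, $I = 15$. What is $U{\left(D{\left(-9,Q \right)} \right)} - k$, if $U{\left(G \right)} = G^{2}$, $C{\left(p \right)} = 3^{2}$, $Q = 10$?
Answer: $24955$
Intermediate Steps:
$C{\left(p \right)} = 9$
$D{\left(t,u \right)} = 2 - 16 u$ ($D{\left(t,u \right)} = 2 - \left(15 u + u\right) = 2 - 16 u$)
$k = 9$
$U{\left(D{\left(-9,Q \right)} \right)} - k = \left(2 - 160\right)^{2} - 9 = \left(-158\right)^{2} - 9 = 24964 - 9 = 24955$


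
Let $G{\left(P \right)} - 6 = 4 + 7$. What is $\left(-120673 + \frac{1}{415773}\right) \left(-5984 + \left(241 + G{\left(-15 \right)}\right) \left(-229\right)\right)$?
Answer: $\frac{3264528779785048}{415773} \approx 7.8517 \cdot 10^{9}$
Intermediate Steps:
$G{\left(P \right)} = 17$ ($G{\left(P \right)} = 6 + \left(4 + 7\right) = 6 + 11 = 17$)
$\left(-120673 + \frac{1}{415773}\right) \left(-5984 + \left(241 + G{\left(-15 \right)}\right) \left(-229\right)\right) = \left(-120673 + \frac{1}{415773}\right) \left(-5984 + \left(241 + 17\right) \left(-229\right)\right) = \left(-120673 + \frac{1}{415773}\right) \left(-5984 + 258 \left(-229\right)\right) = - \frac{50172575228 \left(-5984 - 59082\right)}{415773} = \left(- \frac{50172575228}{415773}\right) \left(-65066\right) = \frac{3264528779785048}{415773}$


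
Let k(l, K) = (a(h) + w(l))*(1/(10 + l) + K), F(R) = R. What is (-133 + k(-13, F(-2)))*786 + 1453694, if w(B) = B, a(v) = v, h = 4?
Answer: 1365662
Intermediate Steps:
k(l, K) = (4 + l)*(K + 1/(10 + l)) (k(l, K) = (4 + l)*(1/(10 + l) + K) = (4 + l)*(K + 1/(10 + l)))
(-133 + k(-13, F(-2)))*786 + 1453694 = (-133 + (4 - 13 + 40*(-2) - 2*(-13)² + 14*(-2)*(-13))/(10 - 13))*786 + 1453694 = (-133 + (4 - 13 - 80 - 2*169 + 364)/(-3))*786 + 1453694 = (-133 - (4 - 13 - 80 - 338 + 364)/3)*786 + 1453694 = (-133 - ⅓*(-63))*786 + 1453694 = (-133 + 21)*786 + 1453694 = -112*786 + 1453694 = -88032 + 1453694 = 1365662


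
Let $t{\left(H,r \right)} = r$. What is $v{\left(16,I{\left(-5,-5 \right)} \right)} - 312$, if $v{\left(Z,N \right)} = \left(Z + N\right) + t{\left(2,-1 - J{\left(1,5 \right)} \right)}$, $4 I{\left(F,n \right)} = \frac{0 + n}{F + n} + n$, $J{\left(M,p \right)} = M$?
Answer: $- \frac{2393}{8} \approx -299.13$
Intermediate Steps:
$I{\left(F,n \right)} = \frac{n}{4} + \frac{n}{4 \left(F + n\right)}$ ($I{\left(F,n \right)} = \frac{\frac{0 + n}{F + n} + n}{4} = \frac{\frac{n}{F + n} + n}{4} = \frac{n + \frac{n}{F + n}}{4} = \frac{n}{4} + \frac{n}{4 \left(F + n\right)}$)
$v{\left(Z,N \right)} = -2 + N + Z$ ($v{\left(Z,N \right)} = \left(Z + N\right) - 2 = \left(N + Z\right) - 2 = -2 + N + Z$)
$v{\left(16,I{\left(-5,-5 \right)} \right)} - 312 = \left(-2 + \frac{1}{4} \left(-5\right) \frac{1}{-5 - 5} \left(1 - 5 - 5\right) + 16\right) - 312 = \left(-2 + \frac{1}{4} \left(-5\right) \frac{1}{-10} \left(-9\right) + 16\right) - 312 = \left(-2 + \frac{1}{4} \left(-5\right) \left(- \frac{1}{10}\right) \left(-9\right) + 16\right) - 312 = \left(-2 - \frac{9}{8} + 16\right) - 312 = \frac{103}{8} - 312 = - \frac{2393}{8}$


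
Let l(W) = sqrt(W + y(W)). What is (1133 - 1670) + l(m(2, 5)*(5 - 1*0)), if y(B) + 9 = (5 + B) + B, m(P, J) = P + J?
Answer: -537 + sqrt(101) ≈ -526.95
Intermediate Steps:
m(P, J) = J + P
y(B) = -4 + 2*B (y(B) = -9 + ((5 + B) + B) = -9 + (5 + 2*B) = -4 + 2*B)
l(W) = sqrt(-4 + 3*W) (l(W) = sqrt(W + (-4 + 2*W)) = sqrt(-4 + 3*W))
(1133 - 1670) + l(m(2, 5)*(5 - 1*0)) = (1133 - 1670) + sqrt(-4 + 3*((5 + 2)*(5 - 1*0))) = -537 + sqrt(-4 + 3*(7*(5 + 0))) = -537 + sqrt(-4 + 3*(7*5)) = -537 + sqrt(-4 + 3*35) = -537 + sqrt(-4 + 105) = -537 + sqrt(101)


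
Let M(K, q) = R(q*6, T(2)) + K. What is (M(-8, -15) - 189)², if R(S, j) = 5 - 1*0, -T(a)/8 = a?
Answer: 36864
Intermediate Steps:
T(a) = -8*a
R(S, j) = 5 (R(S, j) = 5 + 0 = 5)
M(K, q) = 5 + K
(M(-8, -15) - 189)² = ((5 - 8) - 189)² = (-3 - 189)² = (-192)² = 36864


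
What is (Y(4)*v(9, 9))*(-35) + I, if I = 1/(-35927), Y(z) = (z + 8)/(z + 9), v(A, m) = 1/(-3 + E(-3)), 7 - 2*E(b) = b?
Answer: -7544683/467051 ≈ -16.154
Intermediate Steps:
E(b) = 7/2 - b/2
v(A, m) = ½ (v(A, m) = 1/(-3 + (7/2 - ½*(-3))) = 1/(-3 + (7/2 + 3/2)) = 1/(-3 + 5) = 1/2 = ½)
Y(z) = (8 + z)/(9 + z)
I = -1/35927 ≈ -2.7834e-5
(Y(4)*v(9, 9))*(-35) + I = (((8 + 4)/(9 + 4))*(½))*(-35) - 1/35927 = ((12/13)*(½))*(-35) - 1/35927 = (6/13)*(-35) - 1/35927 = -210/13 - 1/35927 = -7544683/467051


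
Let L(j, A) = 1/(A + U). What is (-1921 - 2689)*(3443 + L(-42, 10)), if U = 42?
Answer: -412680285/26 ≈ -1.5872e+7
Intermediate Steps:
L(j, A) = 1/(42 + A) (L(j, A) = 1/(A + 42) = 1/(42 + A))
(-1921 - 2689)*(3443 + L(-42, 10)) = (-1921 - 2689)*(3443 + 1/(42 + 10)) = -4610*(3443 + 1/52) = -4610*179037/52 = -412680285/26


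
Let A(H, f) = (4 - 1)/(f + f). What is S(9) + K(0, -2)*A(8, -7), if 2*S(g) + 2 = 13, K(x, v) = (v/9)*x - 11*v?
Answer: 11/14 ≈ 0.78571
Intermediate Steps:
K(x, v) = -11*v + v*x/9 (K(x, v) = (v*(⅑))*x - 11*v = (v/9)*x - 11*v = v*x/9 - 11*v = -11*v + v*x/9)
A(H, f) = 3/(2*f) (A(H, f) = 3/((2*f)) = 3*(1/(2*f)) = 3/(2*f))
S(g) = 11/2 (S(g) = -1 + (½)*13 = -1 + 13/2 = 11/2)
S(9) + K(0, -2)*A(8, -7) = 11/2 + ((⅑)*(-2)*(-99 + 0))*((3/2)/(-7)) = 11/2 + ((⅑)*(-2)*(-99))*((3/2)*(-⅐)) = 11/2 + 22*(-3/14) = 11/2 - 33/7 = 11/14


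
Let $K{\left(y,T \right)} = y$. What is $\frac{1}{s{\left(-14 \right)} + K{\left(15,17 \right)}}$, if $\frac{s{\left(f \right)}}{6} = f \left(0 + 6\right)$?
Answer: $- \frac{1}{489} \approx -0.002045$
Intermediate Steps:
$s{\left(f \right)} = 36 f$ ($s{\left(f \right)} = 6 f \left(0 + 6\right) = 6 f 6 = 6 \cdot 6 f = 36 f$)
$\frac{1}{s{\left(-14 \right)} + K{\left(15,17 \right)}} = \frac{1}{36 \left(-14\right) + 15} = \frac{1}{-504 + 15} = \frac{1}{-489} = - \frac{1}{489}$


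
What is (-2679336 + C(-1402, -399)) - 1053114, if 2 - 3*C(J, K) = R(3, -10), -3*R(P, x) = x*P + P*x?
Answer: -3732456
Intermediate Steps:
R(P, x) = -2*P*x/3 (R(P, x) = -(x*P + P*x)/3 = -(P*x + P*x)/3 = -2*P*x/3)
C(J, K) = -6 (C(J, K) = 2/3 - (-2)*3*(-10)/9 = 2/3 - 1/3*20 = 2/3 - 20/3 = -6)
(-2679336 + C(-1402, -399)) - 1053114 = (-2679336 - 6) - 1053114 = -2679342 - 1053114 = -3732456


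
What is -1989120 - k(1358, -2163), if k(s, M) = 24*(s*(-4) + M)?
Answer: -1806840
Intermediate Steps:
k(s, M) = -96*s + 24*M (k(s, M) = 24*(-4*s + M) = 24*(M - 4*s) = -96*s + 24*M)
-1989120 - k(1358, -2163) = -1989120 - (-96*1358 + 24*(-2163)) = -1989120 - (-130368 - 51912) = -1989120 - 1*(-182280) = -1989120 + 182280 = -1806840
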